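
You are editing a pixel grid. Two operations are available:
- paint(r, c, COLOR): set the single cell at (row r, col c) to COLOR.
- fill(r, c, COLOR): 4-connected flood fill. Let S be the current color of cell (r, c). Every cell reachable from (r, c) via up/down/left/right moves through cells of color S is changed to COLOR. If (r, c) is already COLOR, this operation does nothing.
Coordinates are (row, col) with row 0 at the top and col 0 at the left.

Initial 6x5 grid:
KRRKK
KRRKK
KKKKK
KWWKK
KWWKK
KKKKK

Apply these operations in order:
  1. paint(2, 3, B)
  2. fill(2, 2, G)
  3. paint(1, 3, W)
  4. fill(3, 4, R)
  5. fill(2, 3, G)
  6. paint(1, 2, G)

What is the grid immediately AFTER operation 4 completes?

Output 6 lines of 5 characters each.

Answer: RRRRR
RRRWR
RRRBR
RWWRR
RWWRR
RRRRR

Derivation:
After op 1 paint(2,3,B):
KRRKK
KRRKK
KKKBK
KWWKK
KWWKK
KKKKK
After op 2 fill(2,2,G) [21 cells changed]:
GRRGG
GRRGG
GGGBG
GWWGG
GWWGG
GGGGG
After op 3 paint(1,3,W):
GRRGG
GRRWG
GGGBG
GWWGG
GWWGG
GGGGG
After op 4 fill(3,4,R) [20 cells changed]:
RRRRR
RRRWR
RRRBR
RWWRR
RWWRR
RRRRR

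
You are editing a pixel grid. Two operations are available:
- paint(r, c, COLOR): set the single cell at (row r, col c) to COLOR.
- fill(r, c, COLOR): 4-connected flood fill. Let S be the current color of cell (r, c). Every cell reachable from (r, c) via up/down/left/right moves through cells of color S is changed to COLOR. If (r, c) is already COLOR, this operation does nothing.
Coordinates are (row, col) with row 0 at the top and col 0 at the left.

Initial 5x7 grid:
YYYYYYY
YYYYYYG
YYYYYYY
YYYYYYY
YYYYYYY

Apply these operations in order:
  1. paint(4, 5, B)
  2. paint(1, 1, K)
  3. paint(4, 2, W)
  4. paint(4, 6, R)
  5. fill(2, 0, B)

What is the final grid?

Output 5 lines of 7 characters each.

After op 1 paint(4,5,B):
YYYYYYY
YYYYYYG
YYYYYYY
YYYYYYY
YYYYYBY
After op 2 paint(1,1,K):
YYYYYYY
YKYYYYG
YYYYYYY
YYYYYYY
YYYYYBY
After op 3 paint(4,2,W):
YYYYYYY
YKYYYYG
YYYYYYY
YYYYYYY
YYWYYBY
After op 4 paint(4,6,R):
YYYYYYY
YKYYYYG
YYYYYYY
YYYYYYY
YYWYYBR
After op 5 fill(2,0,B) [30 cells changed]:
BBBBBBB
BKBBBBG
BBBBBBB
BBBBBBB
BBWBBBR

Answer: BBBBBBB
BKBBBBG
BBBBBBB
BBBBBBB
BBWBBBR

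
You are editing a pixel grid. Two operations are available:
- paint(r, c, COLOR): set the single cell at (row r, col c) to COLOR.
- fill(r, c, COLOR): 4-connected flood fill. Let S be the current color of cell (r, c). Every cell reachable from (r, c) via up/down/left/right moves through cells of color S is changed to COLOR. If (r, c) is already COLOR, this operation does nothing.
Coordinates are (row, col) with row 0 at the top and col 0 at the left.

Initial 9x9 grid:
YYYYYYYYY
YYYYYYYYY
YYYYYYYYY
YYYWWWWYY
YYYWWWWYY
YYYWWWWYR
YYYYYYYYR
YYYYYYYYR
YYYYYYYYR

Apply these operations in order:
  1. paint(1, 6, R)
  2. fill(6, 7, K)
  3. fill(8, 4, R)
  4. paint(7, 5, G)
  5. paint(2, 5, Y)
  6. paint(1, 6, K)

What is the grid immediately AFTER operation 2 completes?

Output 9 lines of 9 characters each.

After op 1 paint(1,6,R):
YYYYYYYYY
YYYYYYRYY
YYYYYYYYY
YYYWWWWYY
YYYWWWWYY
YYYWWWWYR
YYYYYYYYR
YYYYYYYYR
YYYYYYYYR
After op 2 fill(6,7,K) [64 cells changed]:
KKKKKKKKK
KKKKKKRKK
KKKKKKKKK
KKKWWWWKK
KKKWWWWKK
KKKWWWWKR
KKKKKKKKR
KKKKKKKKR
KKKKKKKKR

Answer: KKKKKKKKK
KKKKKKRKK
KKKKKKKKK
KKKWWWWKK
KKKWWWWKK
KKKWWWWKR
KKKKKKKKR
KKKKKKKKR
KKKKKKKKR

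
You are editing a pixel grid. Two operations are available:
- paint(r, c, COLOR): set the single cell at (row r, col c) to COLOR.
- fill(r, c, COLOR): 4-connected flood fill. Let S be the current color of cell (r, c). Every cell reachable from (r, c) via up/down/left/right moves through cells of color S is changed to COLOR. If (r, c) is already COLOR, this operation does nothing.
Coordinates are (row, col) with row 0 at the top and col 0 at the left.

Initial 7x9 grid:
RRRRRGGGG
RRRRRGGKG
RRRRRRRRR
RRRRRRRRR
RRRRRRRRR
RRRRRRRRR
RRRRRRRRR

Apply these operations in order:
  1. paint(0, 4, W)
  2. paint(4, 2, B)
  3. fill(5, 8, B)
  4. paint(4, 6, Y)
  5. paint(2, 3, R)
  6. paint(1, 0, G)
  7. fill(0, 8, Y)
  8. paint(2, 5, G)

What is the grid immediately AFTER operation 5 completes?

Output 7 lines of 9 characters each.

After op 1 paint(0,4,W):
RRRRWGGGG
RRRRRGGKG
RRRRRRRRR
RRRRRRRRR
RRRRRRRRR
RRRRRRRRR
RRRRRRRRR
After op 2 paint(4,2,B):
RRRRWGGGG
RRRRRGGKG
RRRRRRRRR
RRRRRRRRR
RRBRRRRRR
RRRRRRRRR
RRRRRRRRR
After op 3 fill(5,8,B) [53 cells changed]:
BBBBWGGGG
BBBBBGGKG
BBBBBBBBB
BBBBBBBBB
BBBBBBBBB
BBBBBBBBB
BBBBBBBBB
After op 4 paint(4,6,Y):
BBBBWGGGG
BBBBBGGKG
BBBBBBBBB
BBBBBBBBB
BBBBBBYBB
BBBBBBBBB
BBBBBBBBB
After op 5 paint(2,3,R):
BBBBWGGGG
BBBBBGGKG
BBBRBBBBB
BBBBBBBBB
BBBBBBYBB
BBBBBBBBB
BBBBBBBBB

Answer: BBBBWGGGG
BBBBBGGKG
BBBRBBBBB
BBBBBBBBB
BBBBBBYBB
BBBBBBBBB
BBBBBBBBB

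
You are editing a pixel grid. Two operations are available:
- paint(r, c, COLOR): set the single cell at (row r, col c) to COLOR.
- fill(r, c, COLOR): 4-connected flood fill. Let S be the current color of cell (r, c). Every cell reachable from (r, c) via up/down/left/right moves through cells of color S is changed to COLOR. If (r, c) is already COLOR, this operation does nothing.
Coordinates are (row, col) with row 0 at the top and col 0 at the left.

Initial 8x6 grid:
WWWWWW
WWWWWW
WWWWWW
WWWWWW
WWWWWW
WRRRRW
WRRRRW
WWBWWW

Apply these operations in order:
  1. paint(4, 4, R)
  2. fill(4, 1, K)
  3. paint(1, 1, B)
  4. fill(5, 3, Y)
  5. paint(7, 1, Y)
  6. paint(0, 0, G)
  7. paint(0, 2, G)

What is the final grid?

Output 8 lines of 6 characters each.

After op 1 paint(4,4,R):
WWWWWW
WWWWWW
WWWWWW
WWWWWW
WWWWRW
WRRRRW
WRRRRW
WWBWWW
After op 2 fill(4,1,K) [38 cells changed]:
KKKKKK
KKKKKK
KKKKKK
KKKKKK
KKKKRK
KRRRRK
KRRRRK
KKBKKK
After op 3 paint(1,1,B):
KKKKKK
KBKKKK
KKKKKK
KKKKKK
KKKKRK
KRRRRK
KRRRRK
KKBKKK
After op 4 fill(5,3,Y) [9 cells changed]:
KKKKKK
KBKKKK
KKKKKK
KKKKKK
KKKKYK
KYYYYK
KYYYYK
KKBKKK
After op 5 paint(7,1,Y):
KKKKKK
KBKKKK
KKKKKK
KKKKKK
KKKKYK
KYYYYK
KYYYYK
KYBKKK
After op 6 paint(0,0,G):
GKKKKK
KBKKKK
KKKKKK
KKKKKK
KKKKYK
KYYYYK
KYYYYK
KYBKKK
After op 7 paint(0,2,G):
GKGKKK
KBKKKK
KKKKKK
KKKKKK
KKKKYK
KYYYYK
KYYYYK
KYBKKK

Answer: GKGKKK
KBKKKK
KKKKKK
KKKKKK
KKKKYK
KYYYYK
KYYYYK
KYBKKK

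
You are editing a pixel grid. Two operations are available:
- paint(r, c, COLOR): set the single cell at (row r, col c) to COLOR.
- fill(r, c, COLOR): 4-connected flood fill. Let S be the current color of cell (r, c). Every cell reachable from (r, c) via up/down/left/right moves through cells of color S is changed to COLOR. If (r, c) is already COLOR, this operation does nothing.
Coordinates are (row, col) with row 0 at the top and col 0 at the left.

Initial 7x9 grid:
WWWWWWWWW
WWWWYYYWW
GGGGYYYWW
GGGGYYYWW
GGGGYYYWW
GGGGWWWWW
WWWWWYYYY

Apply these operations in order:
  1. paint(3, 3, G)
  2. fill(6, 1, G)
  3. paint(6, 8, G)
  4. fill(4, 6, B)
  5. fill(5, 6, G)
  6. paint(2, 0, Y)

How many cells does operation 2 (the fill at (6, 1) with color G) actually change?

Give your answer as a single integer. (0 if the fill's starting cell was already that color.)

After op 1 paint(3,3,G):
WWWWWWWWW
WWWWYYYWW
GGGGYYYWW
GGGGYYYWW
GGGGYYYWW
GGGGWWWWW
WWWWWYYYY
After op 2 fill(6,1,G) [31 cells changed]:
GGGGGGGGG
GGGGYYYGG
GGGGYYYGG
GGGGYYYGG
GGGGYYYGG
GGGGGGGGG
GGGGGYYYY

Answer: 31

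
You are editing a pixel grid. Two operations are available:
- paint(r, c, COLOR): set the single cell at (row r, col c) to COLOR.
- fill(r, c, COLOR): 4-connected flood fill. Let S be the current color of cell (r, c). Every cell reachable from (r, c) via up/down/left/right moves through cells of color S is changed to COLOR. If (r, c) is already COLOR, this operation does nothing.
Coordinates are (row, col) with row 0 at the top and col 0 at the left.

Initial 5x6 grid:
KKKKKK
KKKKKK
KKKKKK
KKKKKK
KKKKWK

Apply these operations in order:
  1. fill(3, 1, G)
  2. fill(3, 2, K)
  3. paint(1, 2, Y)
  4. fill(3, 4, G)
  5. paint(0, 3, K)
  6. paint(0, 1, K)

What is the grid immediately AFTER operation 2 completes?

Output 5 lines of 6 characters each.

After op 1 fill(3,1,G) [29 cells changed]:
GGGGGG
GGGGGG
GGGGGG
GGGGGG
GGGGWG
After op 2 fill(3,2,K) [29 cells changed]:
KKKKKK
KKKKKK
KKKKKK
KKKKKK
KKKKWK

Answer: KKKKKK
KKKKKK
KKKKKK
KKKKKK
KKKKWK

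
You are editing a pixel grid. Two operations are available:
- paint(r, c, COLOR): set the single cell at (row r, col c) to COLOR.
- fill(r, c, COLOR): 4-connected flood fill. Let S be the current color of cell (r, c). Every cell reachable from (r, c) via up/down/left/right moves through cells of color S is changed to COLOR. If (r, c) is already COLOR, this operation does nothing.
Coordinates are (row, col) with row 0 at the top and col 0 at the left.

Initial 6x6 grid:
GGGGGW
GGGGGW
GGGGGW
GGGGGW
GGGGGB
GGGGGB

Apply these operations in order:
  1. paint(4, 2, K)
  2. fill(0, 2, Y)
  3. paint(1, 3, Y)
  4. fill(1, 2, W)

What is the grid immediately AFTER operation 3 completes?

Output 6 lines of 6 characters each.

After op 1 paint(4,2,K):
GGGGGW
GGGGGW
GGGGGW
GGGGGW
GGKGGB
GGGGGB
After op 2 fill(0,2,Y) [29 cells changed]:
YYYYYW
YYYYYW
YYYYYW
YYYYYW
YYKYYB
YYYYYB
After op 3 paint(1,3,Y):
YYYYYW
YYYYYW
YYYYYW
YYYYYW
YYKYYB
YYYYYB

Answer: YYYYYW
YYYYYW
YYYYYW
YYYYYW
YYKYYB
YYYYYB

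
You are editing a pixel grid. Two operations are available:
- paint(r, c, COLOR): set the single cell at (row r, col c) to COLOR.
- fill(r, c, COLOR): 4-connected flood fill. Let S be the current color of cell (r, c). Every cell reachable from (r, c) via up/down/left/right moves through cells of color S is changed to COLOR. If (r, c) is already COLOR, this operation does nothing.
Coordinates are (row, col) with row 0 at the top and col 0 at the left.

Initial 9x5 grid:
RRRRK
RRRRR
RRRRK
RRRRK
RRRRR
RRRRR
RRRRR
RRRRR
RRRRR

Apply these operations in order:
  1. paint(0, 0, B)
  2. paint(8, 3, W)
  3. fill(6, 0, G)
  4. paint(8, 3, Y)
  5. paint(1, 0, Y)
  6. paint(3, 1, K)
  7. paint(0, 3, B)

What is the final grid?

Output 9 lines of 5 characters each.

Answer: BGGBK
YGGGG
GGGGK
GKGGK
GGGGG
GGGGG
GGGGG
GGGGG
GGGYG

Derivation:
After op 1 paint(0,0,B):
BRRRK
RRRRR
RRRRK
RRRRK
RRRRR
RRRRR
RRRRR
RRRRR
RRRRR
After op 2 paint(8,3,W):
BRRRK
RRRRR
RRRRK
RRRRK
RRRRR
RRRRR
RRRRR
RRRRR
RRRWR
After op 3 fill(6,0,G) [40 cells changed]:
BGGGK
GGGGG
GGGGK
GGGGK
GGGGG
GGGGG
GGGGG
GGGGG
GGGWG
After op 4 paint(8,3,Y):
BGGGK
GGGGG
GGGGK
GGGGK
GGGGG
GGGGG
GGGGG
GGGGG
GGGYG
After op 5 paint(1,0,Y):
BGGGK
YGGGG
GGGGK
GGGGK
GGGGG
GGGGG
GGGGG
GGGGG
GGGYG
After op 6 paint(3,1,K):
BGGGK
YGGGG
GGGGK
GKGGK
GGGGG
GGGGG
GGGGG
GGGGG
GGGYG
After op 7 paint(0,3,B):
BGGBK
YGGGG
GGGGK
GKGGK
GGGGG
GGGGG
GGGGG
GGGGG
GGGYG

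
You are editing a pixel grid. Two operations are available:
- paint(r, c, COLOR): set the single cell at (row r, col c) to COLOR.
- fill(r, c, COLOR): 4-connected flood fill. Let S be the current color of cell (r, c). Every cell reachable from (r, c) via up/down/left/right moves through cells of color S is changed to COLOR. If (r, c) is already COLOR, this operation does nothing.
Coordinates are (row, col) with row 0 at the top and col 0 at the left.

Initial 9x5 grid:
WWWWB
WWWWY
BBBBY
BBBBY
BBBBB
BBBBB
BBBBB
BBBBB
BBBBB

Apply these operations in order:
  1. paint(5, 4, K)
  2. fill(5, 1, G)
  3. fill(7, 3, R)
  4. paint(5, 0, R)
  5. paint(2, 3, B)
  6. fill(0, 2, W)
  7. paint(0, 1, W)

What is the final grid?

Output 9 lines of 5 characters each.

After op 1 paint(5,4,K):
WWWWB
WWWWY
BBBBY
BBBBY
BBBBB
BBBBK
BBBBB
BBBBB
BBBBB
After op 2 fill(5,1,G) [32 cells changed]:
WWWWB
WWWWY
GGGGY
GGGGY
GGGGG
GGGGK
GGGGG
GGGGG
GGGGG
After op 3 fill(7,3,R) [32 cells changed]:
WWWWB
WWWWY
RRRRY
RRRRY
RRRRR
RRRRK
RRRRR
RRRRR
RRRRR
After op 4 paint(5,0,R):
WWWWB
WWWWY
RRRRY
RRRRY
RRRRR
RRRRK
RRRRR
RRRRR
RRRRR
After op 5 paint(2,3,B):
WWWWB
WWWWY
RRRBY
RRRRY
RRRRR
RRRRK
RRRRR
RRRRR
RRRRR
After op 6 fill(0,2,W) [0 cells changed]:
WWWWB
WWWWY
RRRBY
RRRRY
RRRRR
RRRRK
RRRRR
RRRRR
RRRRR
After op 7 paint(0,1,W):
WWWWB
WWWWY
RRRBY
RRRRY
RRRRR
RRRRK
RRRRR
RRRRR
RRRRR

Answer: WWWWB
WWWWY
RRRBY
RRRRY
RRRRR
RRRRK
RRRRR
RRRRR
RRRRR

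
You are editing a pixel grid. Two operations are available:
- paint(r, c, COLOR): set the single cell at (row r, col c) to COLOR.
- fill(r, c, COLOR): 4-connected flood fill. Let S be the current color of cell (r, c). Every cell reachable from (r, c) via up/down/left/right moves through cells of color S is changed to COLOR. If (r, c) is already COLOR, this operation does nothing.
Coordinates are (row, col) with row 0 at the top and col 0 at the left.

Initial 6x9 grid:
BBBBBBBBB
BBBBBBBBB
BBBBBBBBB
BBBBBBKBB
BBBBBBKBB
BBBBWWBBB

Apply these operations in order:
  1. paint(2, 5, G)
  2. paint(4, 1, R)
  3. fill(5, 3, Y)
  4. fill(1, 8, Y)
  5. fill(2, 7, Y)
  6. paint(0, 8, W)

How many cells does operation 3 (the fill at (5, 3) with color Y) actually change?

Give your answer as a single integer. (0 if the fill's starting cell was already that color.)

Answer: 48

Derivation:
After op 1 paint(2,5,G):
BBBBBBBBB
BBBBBBBBB
BBBBBGBBB
BBBBBBKBB
BBBBBBKBB
BBBBWWBBB
After op 2 paint(4,1,R):
BBBBBBBBB
BBBBBBBBB
BBBBBGBBB
BBBBBBKBB
BRBBBBKBB
BBBBWWBBB
After op 3 fill(5,3,Y) [48 cells changed]:
YYYYYYYYY
YYYYYYYYY
YYYYYGYYY
YYYYYYKYY
YRYYYYKYY
YYYYWWYYY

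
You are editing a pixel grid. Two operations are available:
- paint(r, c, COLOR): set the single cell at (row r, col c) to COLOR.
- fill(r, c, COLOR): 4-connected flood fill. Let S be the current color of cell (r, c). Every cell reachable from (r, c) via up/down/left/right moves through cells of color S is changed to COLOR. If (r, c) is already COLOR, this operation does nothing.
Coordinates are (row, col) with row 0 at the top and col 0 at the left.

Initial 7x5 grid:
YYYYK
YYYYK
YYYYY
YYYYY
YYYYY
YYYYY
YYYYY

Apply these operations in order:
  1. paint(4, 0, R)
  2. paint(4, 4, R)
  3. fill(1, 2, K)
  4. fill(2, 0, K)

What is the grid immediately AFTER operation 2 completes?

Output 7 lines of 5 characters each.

After op 1 paint(4,0,R):
YYYYK
YYYYK
YYYYY
YYYYY
RYYYY
YYYYY
YYYYY
After op 2 paint(4,4,R):
YYYYK
YYYYK
YYYYY
YYYYY
RYYYR
YYYYY
YYYYY

Answer: YYYYK
YYYYK
YYYYY
YYYYY
RYYYR
YYYYY
YYYYY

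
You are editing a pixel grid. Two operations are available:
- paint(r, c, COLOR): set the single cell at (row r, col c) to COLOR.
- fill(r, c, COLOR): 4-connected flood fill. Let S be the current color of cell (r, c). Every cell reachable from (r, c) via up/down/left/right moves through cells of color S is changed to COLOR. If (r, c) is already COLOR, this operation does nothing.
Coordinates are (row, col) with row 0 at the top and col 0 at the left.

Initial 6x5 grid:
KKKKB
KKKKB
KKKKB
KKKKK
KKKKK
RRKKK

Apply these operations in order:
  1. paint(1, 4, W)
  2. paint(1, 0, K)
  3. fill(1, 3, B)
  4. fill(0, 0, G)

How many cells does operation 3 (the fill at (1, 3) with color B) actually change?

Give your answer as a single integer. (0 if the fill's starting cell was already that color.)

Answer: 25

Derivation:
After op 1 paint(1,4,W):
KKKKB
KKKKW
KKKKB
KKKKK
KKKKK
RRKKK
After op 2 paint(1,0,K):
KKKKB
KKKKW
KKKKB
KKKKK
KKKKK
RRKKK
After op 3 fill(1,3,B) [25 cells changed]:
BBBBB
BBBBW
BBBBB
BBBBB
BBBBB
RRBBB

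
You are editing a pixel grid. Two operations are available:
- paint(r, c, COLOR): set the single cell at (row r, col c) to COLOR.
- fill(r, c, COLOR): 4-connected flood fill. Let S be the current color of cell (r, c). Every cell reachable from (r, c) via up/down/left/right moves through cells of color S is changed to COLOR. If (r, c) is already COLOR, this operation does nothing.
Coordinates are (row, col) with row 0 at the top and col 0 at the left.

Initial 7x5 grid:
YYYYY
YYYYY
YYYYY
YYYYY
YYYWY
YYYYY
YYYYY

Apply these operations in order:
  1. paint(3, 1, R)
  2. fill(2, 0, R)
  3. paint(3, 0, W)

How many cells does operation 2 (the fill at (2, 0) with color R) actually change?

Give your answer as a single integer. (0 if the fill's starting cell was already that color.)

Answer: 33

Derivation:
After op 1 paint(3,1,R):
YYYYY
YYYYY
YYYYY
YRYYY
YYYWY
YYYYY
YYYYY
After op 2 fill(2,0,R) [33 cells changed]:
RRRRR
RRRRR
RRRRR
RRRRR
RRRWR
RRRRR
RRRRR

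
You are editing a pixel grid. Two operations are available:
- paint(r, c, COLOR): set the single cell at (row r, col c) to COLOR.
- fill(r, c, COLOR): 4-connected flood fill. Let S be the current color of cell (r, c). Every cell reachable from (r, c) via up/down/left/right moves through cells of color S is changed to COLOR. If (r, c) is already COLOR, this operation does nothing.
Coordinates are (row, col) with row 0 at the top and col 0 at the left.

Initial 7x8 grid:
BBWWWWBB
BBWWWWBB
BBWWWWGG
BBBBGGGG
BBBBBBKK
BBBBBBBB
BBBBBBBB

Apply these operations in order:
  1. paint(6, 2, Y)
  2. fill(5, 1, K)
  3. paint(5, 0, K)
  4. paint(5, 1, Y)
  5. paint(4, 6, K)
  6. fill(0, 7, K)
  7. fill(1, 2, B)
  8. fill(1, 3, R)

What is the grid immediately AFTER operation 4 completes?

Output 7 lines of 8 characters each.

Answer: KKWWWWBB
KKWWWWBB
KKWWWWGG
KKKKGGGG
KKKKKKKK
KYKKKKKK
KKYKKKKK

Derivation:
After op 1 paint(6,2,Y):
BBWWWWBB
BBWWWWBB
BBWWWWGG
BBBBGGGG
BBBBBBKK
BBBBBBBB
BBYBBBBB
After op 2 fill(5,1,K) [31 cells changed]:
KKWWWWBB
KKWWWWBB
KKWWWWGG
KKKKGGGG
KKKKKKKK
KKKKKKKK
KKYKKKKK
After op 3 paint(5,0,K):
KKWWWWBB
KKWWWWBB
KKWWWWGG
KKKKGGGG
KKKKKKKK
KKKKKKKK
KKYKKKKK
After op 4 paint(5,1,Y):
KKWWWWBB
KKWWWWBB
KKWWWWGG
KKKKGGGG
KKKKKKKK
KYKKKKKK
KKYKKKKK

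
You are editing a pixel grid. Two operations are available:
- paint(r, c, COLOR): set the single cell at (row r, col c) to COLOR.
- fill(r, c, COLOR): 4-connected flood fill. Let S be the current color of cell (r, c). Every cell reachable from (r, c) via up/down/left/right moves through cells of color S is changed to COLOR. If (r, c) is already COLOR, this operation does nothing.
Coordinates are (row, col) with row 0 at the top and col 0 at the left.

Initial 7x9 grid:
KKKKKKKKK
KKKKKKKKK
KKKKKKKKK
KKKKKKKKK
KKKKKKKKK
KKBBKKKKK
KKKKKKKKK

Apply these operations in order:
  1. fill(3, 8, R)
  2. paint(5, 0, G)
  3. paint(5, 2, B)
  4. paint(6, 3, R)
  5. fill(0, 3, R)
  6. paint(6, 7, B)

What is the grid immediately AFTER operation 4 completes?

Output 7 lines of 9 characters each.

After op 1 fill(3,8,R) [61 cells changed]:
RRRRRRRRR
RRRRRRRRR
RRRRRRRRR
RRRRRRRRR
RRRRRRRRR
RRBBRRRRR
RRRRRRRRR
After op 2 paint(5,0,G):
RRRRRRRRR
RRRRRRRRR
RRRRRRRRR
RRRRRRRRR
RRRRRRRRR
GRBBRRRRR
RRRRRRRRR
After op 3 paint(5,2,B):
RRRRRRRRR
RRRRRRRRR
RRRRRRRRR
RRRRRRRRR
RRRRRRRRR
GRBBRRRRR
RRRRRRRRR
After op 4 paint(6,3,R):
RRRRRRRRR
RRRRRRRRR
RRRRRRRRR
RRRRRRRRR
RRRRRRRRR
GRBBRRRRR
RRRRRRRRR

Answer: RRRRRRRRR
RRRRRRRRR
RRRRRRRRR
RRRRRRRRR
RRRRRRRRR
GRBBRRRRR
RRRRRRRRR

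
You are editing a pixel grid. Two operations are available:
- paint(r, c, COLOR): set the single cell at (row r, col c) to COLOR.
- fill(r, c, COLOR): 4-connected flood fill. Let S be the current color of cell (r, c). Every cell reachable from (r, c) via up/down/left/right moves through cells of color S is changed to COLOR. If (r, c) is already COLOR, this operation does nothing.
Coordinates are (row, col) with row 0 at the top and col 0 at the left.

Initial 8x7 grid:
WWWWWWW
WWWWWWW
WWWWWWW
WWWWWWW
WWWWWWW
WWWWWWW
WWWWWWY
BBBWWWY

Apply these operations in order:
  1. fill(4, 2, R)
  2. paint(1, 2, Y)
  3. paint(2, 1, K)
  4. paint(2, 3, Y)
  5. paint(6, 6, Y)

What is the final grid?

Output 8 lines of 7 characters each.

After op 1 fill(4,2,R) [51 cells changed]:
RRRRRRR
RRRRRRR
RRRRRRR
RRRRRRR
RRRRRRR
RRRRRRR
RRRRRRY
BBBRRRY
After op 2 paint(1,2,Y):
RRRRRRR
RRYRRRR
RRRRRRR
RRRRRRR
RRRRRRR
RRRRRRR
RRRRRRY
BBBRRRY
After op 3 paint(2,1,K):
RRRRRRR
RRYRRRR
RKRRRRR
RRRRRRR
RRRRRRR
RRRRRRR
RRRRRRY
BBBRRRY
After op 4 paint(2,3,Y):
RRRRRRR
RRYRRRR
RKRYRRR
RRRRRRR
RRRRRRR
RRRRRRR
RRRRRRY
BBBRRRY
After op 5 paint(6,6,Y):
RRRRRRR
RRYRRRR
RKRYRRR
RRRRRRR
RRRRRRR
RRRRRRR
RRRRRRY
BBBRRRY

Answer: RRRRRRR
RRYRRRR
RKRYRRR
RRRRRRR
RRRRRRR
RRRRRRR
RRRRRRY
BBBRRRY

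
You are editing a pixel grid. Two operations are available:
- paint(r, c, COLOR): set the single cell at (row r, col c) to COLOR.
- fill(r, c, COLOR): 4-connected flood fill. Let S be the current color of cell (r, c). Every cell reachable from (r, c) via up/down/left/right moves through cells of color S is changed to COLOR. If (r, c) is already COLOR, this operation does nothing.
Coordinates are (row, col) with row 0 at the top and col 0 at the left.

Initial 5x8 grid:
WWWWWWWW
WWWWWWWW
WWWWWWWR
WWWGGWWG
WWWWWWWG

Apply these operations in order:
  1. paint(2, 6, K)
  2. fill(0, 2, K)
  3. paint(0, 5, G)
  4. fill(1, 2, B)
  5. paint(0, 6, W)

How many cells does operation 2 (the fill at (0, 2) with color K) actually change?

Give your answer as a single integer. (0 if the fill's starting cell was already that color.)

Answer: 34

Derivation:
After op 1 paint(2,6,K):
WWWWWWWW
WWWWWWWW
WWWWWWKR
WWWGGWWG
WWWWWWWG
After op 2 fill(0,2,K) [34 cells changed]:
KKKKKKKK
KKKKKKKK
KKKKKKKR
KKKGGKKG
KKKKKKKG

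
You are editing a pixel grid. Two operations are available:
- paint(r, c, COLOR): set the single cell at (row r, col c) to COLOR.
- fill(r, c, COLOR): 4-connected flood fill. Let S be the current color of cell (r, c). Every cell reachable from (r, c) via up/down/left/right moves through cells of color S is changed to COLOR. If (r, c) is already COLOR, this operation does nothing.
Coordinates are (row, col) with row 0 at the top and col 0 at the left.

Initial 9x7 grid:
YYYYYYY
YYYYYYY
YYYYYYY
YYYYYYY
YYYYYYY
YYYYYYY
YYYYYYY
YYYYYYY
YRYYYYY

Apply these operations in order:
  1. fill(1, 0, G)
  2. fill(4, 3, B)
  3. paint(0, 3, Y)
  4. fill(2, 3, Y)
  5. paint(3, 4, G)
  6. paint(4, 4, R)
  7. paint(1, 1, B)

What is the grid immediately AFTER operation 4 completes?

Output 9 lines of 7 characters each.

After op 1 fill(1,0,G) [62 cells changed]:
GGGGGGG
GGGGGGG
GGGGGGG
GGGGGGG
GGGGGGG
GGGGGGG
GGGGGGG
GGGGGGG
GRGGGGG
After op 2 fill(4,3,B) [62 cells changed]:
BBBBBBB
BBBBBBB
BBBBBBB
BBBBBBB
BBBBBBB
BBBBBBB
BBBBBBB
BBBBBBB
BRBBBBB
After op 3 paint(0,3,Y):
BBBYBBB
BBBBBBB
BBBBBBB
BBBBBBB
BBBBBBB
BBBBBBB
BBBBBBB
BBBBBBB
BRBBBBB
After op 4 fill(2,3,Y) [61 cells changed]:
YYYYYYY
YYYYYYY
YYYYYYY
YYYYYYY
YYYYYYY
YYYYYYY
YYYYYYY
YYYYYYY
YRYYYYY

Answer: YYYYYYY
YYYYYYY
YYYYYYY
YYYYYYY
YYYYYYY
YYYYYYY
YYYYYYY
YYYYYYY
YRYYYYY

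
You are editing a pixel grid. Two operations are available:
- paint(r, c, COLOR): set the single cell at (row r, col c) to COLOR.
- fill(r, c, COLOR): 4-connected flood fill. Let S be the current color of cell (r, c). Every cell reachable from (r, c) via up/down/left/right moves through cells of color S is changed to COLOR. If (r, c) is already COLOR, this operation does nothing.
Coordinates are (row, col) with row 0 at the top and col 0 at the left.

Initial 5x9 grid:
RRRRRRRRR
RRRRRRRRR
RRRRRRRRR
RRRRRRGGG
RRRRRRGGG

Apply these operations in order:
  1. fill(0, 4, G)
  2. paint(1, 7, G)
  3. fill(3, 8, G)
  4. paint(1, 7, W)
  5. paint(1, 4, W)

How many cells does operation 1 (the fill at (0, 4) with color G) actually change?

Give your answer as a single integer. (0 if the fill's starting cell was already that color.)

Answer: 39

Derivation:
After op 1 fill(0,4,G) [39 cells changed]:
GGGGGGGGG
GGGGGGGGG
GGGGGGGGG
GGGGGGGGG
GGGGGGGGG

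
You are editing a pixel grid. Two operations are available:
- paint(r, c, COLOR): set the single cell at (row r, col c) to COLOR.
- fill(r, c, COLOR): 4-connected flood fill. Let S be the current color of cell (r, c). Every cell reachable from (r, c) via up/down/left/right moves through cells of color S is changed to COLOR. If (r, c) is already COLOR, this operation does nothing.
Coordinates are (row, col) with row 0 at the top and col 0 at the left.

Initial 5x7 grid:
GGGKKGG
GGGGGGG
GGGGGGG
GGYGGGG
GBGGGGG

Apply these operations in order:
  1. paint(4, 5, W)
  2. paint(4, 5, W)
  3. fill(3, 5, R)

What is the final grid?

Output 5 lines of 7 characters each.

After op 1 paint(4,5,W):
GGGKKGG
GGGGGGG
GGGGGGG
GGYGGGG
GBGGGWG
After op 2 paint(4,5,W):
GGGKKGG
GGGGGGG
GGGGGGG
GGYGGGG
GBGGGWG
After op 3 fill(3,5,R) [30 cells changed]:
RRRKKRR
RRRRRRR
RRRRRRR
RRYRRRR
RBRRRWR

Answer: RRRKKRR
RRRRRRR
RRRRRRR
RRYRRRR
RBRRRWR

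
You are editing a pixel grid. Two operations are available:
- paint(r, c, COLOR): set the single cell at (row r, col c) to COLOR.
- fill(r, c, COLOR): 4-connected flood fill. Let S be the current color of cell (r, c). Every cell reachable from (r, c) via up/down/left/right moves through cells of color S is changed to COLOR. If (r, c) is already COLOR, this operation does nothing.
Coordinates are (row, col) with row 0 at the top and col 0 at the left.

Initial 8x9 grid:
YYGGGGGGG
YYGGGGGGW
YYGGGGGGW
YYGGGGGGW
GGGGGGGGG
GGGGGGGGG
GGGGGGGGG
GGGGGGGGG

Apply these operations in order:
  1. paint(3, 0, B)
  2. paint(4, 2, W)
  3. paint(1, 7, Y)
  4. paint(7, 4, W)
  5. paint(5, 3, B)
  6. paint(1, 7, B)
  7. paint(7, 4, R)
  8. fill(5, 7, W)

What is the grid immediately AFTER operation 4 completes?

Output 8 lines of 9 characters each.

After op 1 paint(3,0,B):
YYGGGGGGG
YYGGGGGGW
YYGGGGGGW
BYGGGGGGW
GGGGGGGGG
GGGGGGGGG
GGGGGGGGG
GGGGGGGGG
After op 2 paint(4,2,W):
YYGGGGGGG
YYGGGGGGW
YYGGGGGGW
BYGGGGGGW
GGWGGGGGG
GGGGGGGGG
GGGGGGGGG
GGGGGGGGG
After op 3 paint(1,7,Y):
YYGGGGGGG
YYGGGGGYW
YYGGGGGGW
BYGGGGGGW
GGWGGGGGG
GGGGGGGGG
GGGGGGGGG
GGGGGGGGG
After op 4 paint(7,4,W):
YYGGGGGGG
YYGGGGGYW
YYGGGGGGW
BYGGGGGGW
GGWGGGGGG
GGGGGGGGG
GGGGGGGGG
GGGGWGGGG

Answer: YYGGGGGGG
YYGGGGGYW
YYGGGGGGW
BYGGGGGGW
GGWGGGGGG
GGGGGGGGG
GGGGGGGGG
GGGGWGGGG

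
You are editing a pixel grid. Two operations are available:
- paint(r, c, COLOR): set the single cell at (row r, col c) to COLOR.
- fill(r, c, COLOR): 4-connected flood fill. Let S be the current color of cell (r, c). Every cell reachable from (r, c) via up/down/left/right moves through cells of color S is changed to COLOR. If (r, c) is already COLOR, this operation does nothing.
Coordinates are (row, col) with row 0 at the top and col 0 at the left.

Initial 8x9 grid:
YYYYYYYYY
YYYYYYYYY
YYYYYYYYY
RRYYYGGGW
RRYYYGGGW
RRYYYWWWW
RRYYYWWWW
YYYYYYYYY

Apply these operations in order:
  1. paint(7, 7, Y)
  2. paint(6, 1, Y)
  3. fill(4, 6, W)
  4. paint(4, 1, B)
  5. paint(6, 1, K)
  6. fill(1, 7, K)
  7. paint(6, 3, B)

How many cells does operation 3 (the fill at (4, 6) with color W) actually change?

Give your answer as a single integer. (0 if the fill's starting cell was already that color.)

After op 1 paint(7,7,Y):
YYYYYYYYY
YYYYYYYYY
YYYYYYYYY
RRYYYGGGW
RRYYYGGGW
RRYYYWWWW
RRYYYWWWW
YYYYYYYYY
After op 2 paint(6,1,Y):
YYYYYYYYY
YYYYYYYYY
YYYYYYYYY
RRYYYGGGW
RRYYYGGGW
RRYYYWWWW
RYYYYWWWW
YYYYYYYYY
After op 3 fill(4,6,W) [6 cells changed]:
YYYYYYYYY
YYYYYYYYY
YYYYYYYYY
RRYYYWWWW
RRYYYWWWW
RRYYYWWWW
RYYYYWWWW
YYYYYYYYY

Answer: 6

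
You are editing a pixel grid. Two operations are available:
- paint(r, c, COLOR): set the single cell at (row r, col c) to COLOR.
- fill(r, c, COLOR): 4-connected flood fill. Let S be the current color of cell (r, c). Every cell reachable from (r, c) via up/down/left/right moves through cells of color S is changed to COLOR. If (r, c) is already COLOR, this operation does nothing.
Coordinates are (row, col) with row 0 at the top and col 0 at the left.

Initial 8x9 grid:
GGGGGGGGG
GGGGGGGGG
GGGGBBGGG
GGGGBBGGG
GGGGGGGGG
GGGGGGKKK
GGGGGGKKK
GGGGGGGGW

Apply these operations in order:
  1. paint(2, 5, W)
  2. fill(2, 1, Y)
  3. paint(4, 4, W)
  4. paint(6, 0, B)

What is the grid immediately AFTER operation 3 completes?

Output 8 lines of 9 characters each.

Answer: YYYYYYYYY
YYYYYYYYY
YYYYBWYYY
YYYYBBYYY
YYYYWYYYY
YYYYYYKKK
YYYYYYKKK
YYYYYYYYW

Derivation:
After op 1 paint(2,5,W):
GGGGGGGGG
GGGGGGGGG
GGGGBWGGG
GGGGBBGGG
GGGGGGGGG
GGGGGGKKK
GGGGGGKKK
GGGGGGGGW
After op 2 fill(2,1,Y) [61 cells changed]:
YYYYYYYYY
YYYYYYYYY
YYYYBWYYY
YYYYBBYYY
YYYYYYYYY
YYYYYYKKK
YYYYYYKKK
YYYYYYYYW
After op 3 paint(4,4,W):
YYYYYYYYY
YYYYYYYYY
YYYYBWYYY
YYYYBBYYY
YYYYWYYYY
YYYYYYKKK
YYYYYYKKK
YYYYYYYYW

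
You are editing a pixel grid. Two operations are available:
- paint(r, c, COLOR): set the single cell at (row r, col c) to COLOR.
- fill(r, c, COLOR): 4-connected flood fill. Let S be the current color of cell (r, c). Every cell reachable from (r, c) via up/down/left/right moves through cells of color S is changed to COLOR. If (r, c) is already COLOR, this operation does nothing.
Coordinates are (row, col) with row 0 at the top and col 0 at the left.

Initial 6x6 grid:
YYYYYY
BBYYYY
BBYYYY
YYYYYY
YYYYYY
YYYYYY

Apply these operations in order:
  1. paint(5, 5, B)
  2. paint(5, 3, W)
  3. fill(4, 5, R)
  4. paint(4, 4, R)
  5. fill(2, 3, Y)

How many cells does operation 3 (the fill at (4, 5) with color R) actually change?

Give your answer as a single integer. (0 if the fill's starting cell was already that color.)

Answer: 30

Derivation:
After op 1 paint(5,5,B):
YYYYYY
BBYYYY
BBYYYY
YYYYYY
YYYYYY
YYYYYB
After op 2 paint(5,3,W):
YYYYYY
BBYYYY
BBYYYY
YYYYYY
YYYYYY
YYYWYB
After op 3 fill(4,5,R) [30 cells changed]:
RRRRRR
BBRRRR
BBRRRR
RRRRRR
RRRRRR
RRRWRB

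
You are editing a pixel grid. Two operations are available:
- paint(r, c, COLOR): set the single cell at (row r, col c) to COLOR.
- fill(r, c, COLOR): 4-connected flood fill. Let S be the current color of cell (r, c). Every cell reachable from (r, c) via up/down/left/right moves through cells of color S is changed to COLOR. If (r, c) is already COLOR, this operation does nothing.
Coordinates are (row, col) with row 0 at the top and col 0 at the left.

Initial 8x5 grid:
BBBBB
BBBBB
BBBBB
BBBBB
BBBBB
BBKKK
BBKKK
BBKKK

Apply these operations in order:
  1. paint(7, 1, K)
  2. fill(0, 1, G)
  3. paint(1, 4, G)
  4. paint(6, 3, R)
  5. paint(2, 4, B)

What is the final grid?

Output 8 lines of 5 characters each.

After op 1 paint(7,1,K):
BBBBB
BBBBB
BBBBB
BBBBB
BBBBB
BBKKK
BBKKK
BKKKK
After op 2 fill(0,1,G) [30 cells changed]:
GGGGG
GGGGG
GGGGG
GGGGG
GGGGG
GGKKK
GGKKK
GKKKK
After op 3 paint(1,4,G):
GGGGG
GGGGG
GGGGG
GGGGG
GGGGG
GGKKK
GGKKK
GKKKK
After op 4 paint(6,3,R):
GGGGG
GGGGG
GGGGG
GGGGG
GGGGG
GGKKK
GGKRK
GKKKK
After op 5 paint(2,4,B):
GGGGG
GGGGG
GGGGB
GGGGG
GGGGG
GGKKK
GGKRK
GKKKK

Answer: GGGGG
GGGGG
GGGGB
GGGGG
GGGGG
GGKKK
GGKRK
GKKKK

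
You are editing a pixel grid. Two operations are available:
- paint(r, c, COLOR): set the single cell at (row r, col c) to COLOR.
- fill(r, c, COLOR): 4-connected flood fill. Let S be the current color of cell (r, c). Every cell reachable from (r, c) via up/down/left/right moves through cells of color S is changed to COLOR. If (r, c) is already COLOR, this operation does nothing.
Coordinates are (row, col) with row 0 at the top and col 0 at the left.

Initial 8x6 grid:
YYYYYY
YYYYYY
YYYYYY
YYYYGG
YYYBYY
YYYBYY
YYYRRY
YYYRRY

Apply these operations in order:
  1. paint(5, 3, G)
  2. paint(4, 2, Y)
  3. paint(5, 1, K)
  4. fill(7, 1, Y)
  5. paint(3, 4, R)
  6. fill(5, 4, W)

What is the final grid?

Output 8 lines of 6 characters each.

Answer: YYYYYY
YYYYYY
YYYYYY
YYYYRG
YYYBWW
YKYGWW
YYYRRW
YYYRRW

Derivation:
After op 1 paint(5,3,G):
YYYYYY
YYYYYY
YYYYYY
YYYYGG
YYYBYY
YYYGYY
YYYRRY
YYYRRY
After op 2 paint(4,2,Y):
YYYYYY
YYYYYY
YYYYYY
YYYYGG
YYYBYY
YYYGYY
YYYRRY
YYYRRY
After op 3 paint(5,1,K):
YYYYYY
YYYYYY
YYYYYY
YYYYGG
YYYBYY
YKYGYY
YYYRRY
YYYRRY
After op 4 fill(7,1,Y) [0 cells changed]:
YYYYYY
YYYYYY
YYYYYY
YYYYGG
YYYBYY
YKYGYY
YYYRRY
YYYRRY
After op 5 paint(3,4,R):
YYYYYY
YYYYYY
YYYYYY
YYYYRG
YYYBYY
YKYGYY
YYYRRY
YYYRRY
After op 6 fill(5,4,W) [6 cells changed]:
YYYYYY
YYYYYY
YYYYYY
YYYYRG
YYYBWW
YKYGWW
YYYRRW
YYYRRW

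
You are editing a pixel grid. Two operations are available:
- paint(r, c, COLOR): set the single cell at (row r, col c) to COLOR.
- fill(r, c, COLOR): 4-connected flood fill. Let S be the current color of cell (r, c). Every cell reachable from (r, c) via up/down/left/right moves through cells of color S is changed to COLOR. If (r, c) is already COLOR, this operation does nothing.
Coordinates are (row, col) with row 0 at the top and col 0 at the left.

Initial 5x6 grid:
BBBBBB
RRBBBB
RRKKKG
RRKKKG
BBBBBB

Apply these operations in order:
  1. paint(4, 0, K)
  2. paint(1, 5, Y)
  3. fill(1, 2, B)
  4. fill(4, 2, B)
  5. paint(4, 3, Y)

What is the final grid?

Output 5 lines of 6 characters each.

After op 1 paint(4,0,K):
BBBBBB
RRBBBB
RRKKKG
RRKKKG
KBBBBB
After op 2 paint(1,5,Y):
BBBBBB
RRBBBY
RRKKKG
RRKKKG
KBBBBB
After op 3 fill(1,2,B) [0 cells changed]:
BBBBBB
RRBBBY
RRKKKG
RRKKKG
KBBBBB
After op 4 fill(4,2,B) [0 cells changed]:
BBBBBB
RRBBBY
RRKKKG
RRKKKG
KBBBBB
After op 5 paint(4,3,Y):
BBBBBB
RRBBBY
RRKKKG
RRKKKG
KBBYBB

Answer: BBBBBB
RRBBBY
RRKKKG
RRKKKG
KBBYBB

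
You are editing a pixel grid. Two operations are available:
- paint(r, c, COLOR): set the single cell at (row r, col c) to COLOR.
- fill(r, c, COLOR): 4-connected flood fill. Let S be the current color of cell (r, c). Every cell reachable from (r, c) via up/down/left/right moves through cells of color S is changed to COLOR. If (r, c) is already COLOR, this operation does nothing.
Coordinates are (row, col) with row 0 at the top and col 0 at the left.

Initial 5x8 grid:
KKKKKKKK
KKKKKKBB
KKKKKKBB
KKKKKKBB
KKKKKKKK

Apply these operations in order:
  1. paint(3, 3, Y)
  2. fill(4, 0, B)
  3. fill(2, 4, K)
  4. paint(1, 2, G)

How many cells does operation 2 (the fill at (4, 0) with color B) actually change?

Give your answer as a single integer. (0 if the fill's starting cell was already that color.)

After op 1 paint(3,3,Y):
KKKKKKKK
KKKKKKBB
KKKKKKBB
KKKYKKBB
KKKKKKKK
After op 2 fill(4,0,B) [33 cells changed]:
BBBBBBBB
BBBBBBBB
BBBBBBBB
BBBYBBBB
BBBBBBBB

Answer: 33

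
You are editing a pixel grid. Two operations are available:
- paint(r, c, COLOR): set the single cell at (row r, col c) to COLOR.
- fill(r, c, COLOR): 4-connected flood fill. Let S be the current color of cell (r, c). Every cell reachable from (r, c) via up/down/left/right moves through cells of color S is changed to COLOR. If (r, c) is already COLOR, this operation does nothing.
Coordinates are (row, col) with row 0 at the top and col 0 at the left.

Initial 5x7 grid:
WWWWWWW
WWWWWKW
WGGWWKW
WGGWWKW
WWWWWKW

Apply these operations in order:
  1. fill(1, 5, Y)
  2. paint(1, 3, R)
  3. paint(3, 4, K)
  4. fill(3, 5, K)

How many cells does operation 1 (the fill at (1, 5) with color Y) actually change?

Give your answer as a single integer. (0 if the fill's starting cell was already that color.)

After op 1 fill(1,5,Y) [4 cells changed]:
WWWWWWW
WWWWWYW
WGGWWYW
WGGWWYW
WWWWWYW

Answer: 4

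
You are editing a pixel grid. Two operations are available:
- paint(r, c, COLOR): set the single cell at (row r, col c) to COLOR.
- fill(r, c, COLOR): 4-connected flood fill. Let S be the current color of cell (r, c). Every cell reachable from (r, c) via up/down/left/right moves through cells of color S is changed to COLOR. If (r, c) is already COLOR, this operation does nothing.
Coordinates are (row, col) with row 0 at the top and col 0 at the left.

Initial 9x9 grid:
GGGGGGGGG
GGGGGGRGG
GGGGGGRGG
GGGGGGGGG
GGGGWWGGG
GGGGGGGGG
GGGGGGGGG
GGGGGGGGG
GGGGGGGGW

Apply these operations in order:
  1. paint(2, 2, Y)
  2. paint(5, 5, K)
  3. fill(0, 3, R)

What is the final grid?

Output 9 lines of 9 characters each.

After op 1 paint(2,2,Y):
GGGGGGGGG
GGGGGGRGG
GGYGGGRGG
GGGGGGGGG
GGGGWWGGG
GGGGGGGGG
GGGGGGGGG
GGGGGGGGG
GGGGGGGGW
After op 2 paint(5,5,K):
GGGGGGGGG
GGGGGGRGG
GGYGGGRGG
GGGGGGGGG
GGGGWWGGG
GGGGGKGGG
GGGGGGGGG
GGGGGGGGG
GGGGGGGGW
After op 3 fill(0,3,R) [74 cells changed]:
RRRRRRRRR
RRRRRRRRR
RRYRRRRRR
RRRRRRRRR
RRRRWWRRR
RRRRRKRRR
RRRRRRRRR
RRRRRRRRR
RRRRRRRRW

Answer: RRRRRRRRR
RRRRRRRRR
RRYRRRRRR
RRRRRRRRR
RRRRWWRRR
RRRRRKRRR
RRRRRRRRR
RRRRRRRRR
RRRRRRRRW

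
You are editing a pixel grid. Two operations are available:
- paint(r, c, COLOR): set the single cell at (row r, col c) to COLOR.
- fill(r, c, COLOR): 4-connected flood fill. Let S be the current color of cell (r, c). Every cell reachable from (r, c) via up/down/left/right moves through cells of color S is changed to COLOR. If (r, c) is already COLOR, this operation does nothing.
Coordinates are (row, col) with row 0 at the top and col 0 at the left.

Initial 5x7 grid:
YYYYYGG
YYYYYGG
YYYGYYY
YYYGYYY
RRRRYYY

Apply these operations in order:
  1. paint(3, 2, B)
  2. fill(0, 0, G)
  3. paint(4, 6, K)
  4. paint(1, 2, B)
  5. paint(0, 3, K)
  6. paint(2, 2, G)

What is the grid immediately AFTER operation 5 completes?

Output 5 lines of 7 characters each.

Answer: GGGKGGG
GGBGGGG
GGGGGGG
GGBGGGG
RRRRGGK

Derivation:
After op 1 paint(3,2,B):
YYYYYGG
YYYYYGG
YYYGYYY
YYBGYYY
RRRRYYY
After op 2 fill(0,0,G) [24 cells changed]:
GGGGGGG
GGGGGGG
GGGGGGG
GGBGGGG
RRRRGGG
After op 3 paint(4,6,K):
GGGGGGG
GGGGGGG
GGGGGGG
GGBGGGG
RRRRGGK
After op 4 paint(1,2,B):
GGGGGGG
GGBGGGG
GGGGGGG
GGBGGGG
RRRRGGK
After op 5 paint(0,3,K):
GGGKGGG
GGBGGGG
GGGGGGG
GGBGGGG
RRRRGGK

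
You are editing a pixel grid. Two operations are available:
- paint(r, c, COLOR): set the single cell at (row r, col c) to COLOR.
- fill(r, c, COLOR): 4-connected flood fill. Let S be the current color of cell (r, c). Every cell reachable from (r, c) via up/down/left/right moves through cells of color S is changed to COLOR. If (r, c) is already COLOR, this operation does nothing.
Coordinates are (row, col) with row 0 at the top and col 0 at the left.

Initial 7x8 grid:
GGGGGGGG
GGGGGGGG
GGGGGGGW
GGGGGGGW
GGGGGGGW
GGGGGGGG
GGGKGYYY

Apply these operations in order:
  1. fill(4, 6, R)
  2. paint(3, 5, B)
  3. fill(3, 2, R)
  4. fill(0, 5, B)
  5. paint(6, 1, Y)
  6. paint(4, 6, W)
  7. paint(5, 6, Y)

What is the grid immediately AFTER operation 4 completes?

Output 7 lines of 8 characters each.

Answer: BBBBBBBB
BBBBBBBB
BBBBBBBW
BBBBBBBW
BBBBBBBW
BBBBBBBB
BBBKBYYY

Derivation:
After op 1 fill(4,6,R) [49 cells changed]:
RRRRRRRR
RRRRRRRR
RRRRRRRW
RRRRRRRW
RRRRRRRW
RRRRRRRR
RRRKRYYY
After op 2 paint(3,5,B):
RRRRRRRR
RRRRRRRR
RRRRRRRW
RRRRRBRW
RRRRRRRW
RRRRRRRR
RRRKRYYY
After op 3 fill(3,2,R) [0 cells changed]:
RRRRRRRR
RRRRRRRR
RRRRRRRW
RRRRRBRW
RRRRRRRW
RRRRRRRR
RRRKRYYY
After op 4 fill(0,5,B) [48 cells changed]:
BBBBBBBB
BBBBBBBB
BBBBBBBW
BBBBBBBW
BBBBBBBW
BBBBBBBB
BBBKBYYY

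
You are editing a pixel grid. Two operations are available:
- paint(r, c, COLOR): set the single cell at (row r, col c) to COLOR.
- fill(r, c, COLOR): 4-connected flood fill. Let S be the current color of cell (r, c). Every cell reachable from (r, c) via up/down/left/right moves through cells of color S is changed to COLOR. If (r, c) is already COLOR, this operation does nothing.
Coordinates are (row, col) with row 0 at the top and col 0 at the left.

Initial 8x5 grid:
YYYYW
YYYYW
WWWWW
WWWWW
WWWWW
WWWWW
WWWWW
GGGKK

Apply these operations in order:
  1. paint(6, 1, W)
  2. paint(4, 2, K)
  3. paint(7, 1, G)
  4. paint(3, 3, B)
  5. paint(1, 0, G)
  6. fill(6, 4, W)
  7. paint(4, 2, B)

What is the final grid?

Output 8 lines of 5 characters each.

After op 1 paint(6,1,W):
YYYYW
YYYYW
WWWWW
WWWWW
WWWWW
WWWWW
WWWWW
GGGKK
After op 2 paint(4,2,K):
YYYYW
YYYYW
WWWWW
WWWWW
WWKWW
WWWWW
WWWWW
GGGKK
After op 3 paint(7,1,G):
YYYYW
YYYYW
WWWWW
WWWWW
WWKWW
WWWWW
WWWWW
GGGKK
After op 4 paint(3,3,B):
YYYYW
YYYYW
WWWWW
WWWBW
WWKWW
WWWWW
WWWWW
GGGKK
After op 5 paint(1,0,G):
YYYYW
GYYYW
WWWWW
WWWBW
WWKWW
WWWWW
WWWWW
GGGKK
After op 6 fill(6,4,W) [0 cells changed]:
YYYYW
GYYYW
WWWWW
WWWBW
WWKWW
WWWWW
WWWWW
GGGKK
After op 7 paint(4,2,B):
YYYYW
GYYYW
WWWWW
WWWBW
WWBWW
WWWWW
WWWWW
GGGKK

Answer: YYYYW
GYYYW
WWWWW
WWWBW
WWBWW
WWWWW
WWWWW
GGGKK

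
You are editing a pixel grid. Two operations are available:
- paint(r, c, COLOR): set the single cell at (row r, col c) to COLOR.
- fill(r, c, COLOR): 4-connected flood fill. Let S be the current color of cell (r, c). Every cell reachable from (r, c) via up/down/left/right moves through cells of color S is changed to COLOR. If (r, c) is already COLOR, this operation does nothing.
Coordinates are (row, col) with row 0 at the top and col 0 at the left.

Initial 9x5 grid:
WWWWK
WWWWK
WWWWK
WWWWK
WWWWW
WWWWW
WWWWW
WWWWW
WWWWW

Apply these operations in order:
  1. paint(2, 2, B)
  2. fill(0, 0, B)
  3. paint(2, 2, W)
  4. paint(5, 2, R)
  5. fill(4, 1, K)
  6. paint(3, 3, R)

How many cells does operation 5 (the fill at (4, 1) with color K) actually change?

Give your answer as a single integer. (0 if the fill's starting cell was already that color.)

After op 1 paint(2,2,B):
WWWWK
WWWWK
WWBWK
WWWWK
WWWWW
WWWWW
WWWWW
WWWWW
WWWWW
After op 2 fill(0,0,B) [40 cells changed]:
BBBBK
BBBBK
BBBBK
BBBBK
BBBBB
BBBBB
BBBBB
BBBBB
BBBBB
After op 3 paint(2,2,W):
BBBBK
BBBBK
BBWBK
BBBBK
BBBBB
BBBBB
BBBBB
BBBBB
BBBBB
After op 4 paint(5,2,R):
BBBBK
BBBBK
BBWBK
BBBBK
BBBBB
BBRBB
BBBBB
BBBBB
BBBBB
After op 5 fill(4,1,K) [39 cells changed]:
KKKKK
KKKKK
KKWKK
KKKKK
KKKKK
KKRKK
KKKKK
KKKKK
KKKKK

Answer: 39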